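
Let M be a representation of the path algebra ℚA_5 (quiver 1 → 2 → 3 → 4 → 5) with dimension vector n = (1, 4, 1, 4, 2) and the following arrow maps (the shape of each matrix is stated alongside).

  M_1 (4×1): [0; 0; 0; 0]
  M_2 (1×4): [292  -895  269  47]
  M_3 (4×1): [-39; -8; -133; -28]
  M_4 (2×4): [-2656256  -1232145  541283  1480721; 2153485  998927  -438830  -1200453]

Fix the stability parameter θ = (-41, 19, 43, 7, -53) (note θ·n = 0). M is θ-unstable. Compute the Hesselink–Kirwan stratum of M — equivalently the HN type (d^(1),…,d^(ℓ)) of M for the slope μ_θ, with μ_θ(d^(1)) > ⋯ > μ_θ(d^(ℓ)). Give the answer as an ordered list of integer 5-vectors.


Interval decomposition of M: I[1,1], I[2,2]^3, I[2,5], I[4,4]^2, I[4,5].
HN type (ℓ=5): μ^(1)=19; μ^(2)=7; μ^(3)=4; μ^(4)=-23; μ^(5)=-41

((0, 3, 0, 0, 0); (0, 0, 0, 2, 0); (0, 1, 1, 1, 1); (0, 0, 0, 1, 1); (1, 0, 0, 0, 0))


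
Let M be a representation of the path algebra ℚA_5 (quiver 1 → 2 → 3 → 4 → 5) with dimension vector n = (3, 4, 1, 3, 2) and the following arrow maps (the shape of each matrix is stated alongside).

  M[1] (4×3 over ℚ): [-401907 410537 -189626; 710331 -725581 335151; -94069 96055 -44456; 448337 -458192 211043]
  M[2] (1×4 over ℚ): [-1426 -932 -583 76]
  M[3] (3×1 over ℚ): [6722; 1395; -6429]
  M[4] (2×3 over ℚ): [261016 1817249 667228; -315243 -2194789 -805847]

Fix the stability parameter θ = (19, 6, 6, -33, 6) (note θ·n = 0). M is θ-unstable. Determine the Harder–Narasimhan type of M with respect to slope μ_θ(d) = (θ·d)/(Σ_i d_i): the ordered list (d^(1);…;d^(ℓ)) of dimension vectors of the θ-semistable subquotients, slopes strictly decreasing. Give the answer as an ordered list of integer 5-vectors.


Via rank(M_{q-1}∘⋯∘M_p): M ≅ I[1,2]^2, I[1,5], I[2,2], I[4,4], I[4,5].
μ_θ-semistable layers: μ^(1)=25/2; μ^(2)=6; μ^(3)=-1/2; μ^(4)=-33

((2, 2, 0, 0, 0); (0, 1, 0, 0, 2); (1, 1, 1, 1, 0); (0, 0, 0, 2, 0))


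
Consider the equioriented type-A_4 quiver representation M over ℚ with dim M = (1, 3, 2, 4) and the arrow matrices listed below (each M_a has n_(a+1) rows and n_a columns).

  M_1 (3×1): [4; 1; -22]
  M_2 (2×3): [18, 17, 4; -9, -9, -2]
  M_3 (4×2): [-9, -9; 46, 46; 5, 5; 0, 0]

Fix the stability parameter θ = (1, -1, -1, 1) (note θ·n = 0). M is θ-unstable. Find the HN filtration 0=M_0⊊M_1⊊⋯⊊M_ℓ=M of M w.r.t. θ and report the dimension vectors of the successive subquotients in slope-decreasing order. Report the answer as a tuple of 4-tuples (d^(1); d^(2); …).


Interval decomposition of M: I[1,3], I[2,2], I[2,4], I[4,4]^3.
HN type (ℓ=3): μ^(1)=1; μ^(2)=-1/3; μ^(3)=-1

((0, 0, 0, 4); (1, 1, 1, 0); (0, 2, 1, 0))


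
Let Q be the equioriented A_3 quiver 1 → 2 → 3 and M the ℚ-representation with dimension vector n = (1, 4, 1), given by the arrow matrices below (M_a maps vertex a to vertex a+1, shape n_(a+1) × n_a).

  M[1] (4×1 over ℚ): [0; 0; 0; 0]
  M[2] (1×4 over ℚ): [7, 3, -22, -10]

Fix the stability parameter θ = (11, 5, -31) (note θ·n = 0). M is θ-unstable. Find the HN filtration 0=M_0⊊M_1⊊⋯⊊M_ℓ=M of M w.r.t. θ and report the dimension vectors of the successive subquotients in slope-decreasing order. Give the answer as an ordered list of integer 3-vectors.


Barcode: M ≅ I[1,1], I[2,2]^3, I[2,3]. HN layers by μ_θ (3 steps, strictly decreasing):
  μ^(1)=11; μ^(2)=5; μ^(3)=-13

((1, 0, 0); (0, 3, 0); (0, 1, 1))


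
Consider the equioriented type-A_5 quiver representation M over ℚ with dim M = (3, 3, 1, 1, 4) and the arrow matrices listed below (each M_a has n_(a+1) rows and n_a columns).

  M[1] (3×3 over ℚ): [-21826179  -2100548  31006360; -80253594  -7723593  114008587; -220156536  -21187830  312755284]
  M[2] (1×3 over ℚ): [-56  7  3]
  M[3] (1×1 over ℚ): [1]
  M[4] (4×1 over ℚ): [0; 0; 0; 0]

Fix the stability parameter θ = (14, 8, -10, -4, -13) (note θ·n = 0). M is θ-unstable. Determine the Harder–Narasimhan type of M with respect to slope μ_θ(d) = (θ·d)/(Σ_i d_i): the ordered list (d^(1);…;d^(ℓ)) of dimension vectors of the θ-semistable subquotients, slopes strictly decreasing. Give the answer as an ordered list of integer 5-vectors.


Via rank(M_{q-1}∘⋯∘M_p): M ≅ I[1,2]^2, I[1,4], I[5,5]^4.
μ_θ-semistable layers: μ^(1)=11; μ^(2)=2; μ^(3)=-13

((2, 2, 0, 0, 0); (1, 1, 1, 1, 0); (0, 0, 0, 0, 4))


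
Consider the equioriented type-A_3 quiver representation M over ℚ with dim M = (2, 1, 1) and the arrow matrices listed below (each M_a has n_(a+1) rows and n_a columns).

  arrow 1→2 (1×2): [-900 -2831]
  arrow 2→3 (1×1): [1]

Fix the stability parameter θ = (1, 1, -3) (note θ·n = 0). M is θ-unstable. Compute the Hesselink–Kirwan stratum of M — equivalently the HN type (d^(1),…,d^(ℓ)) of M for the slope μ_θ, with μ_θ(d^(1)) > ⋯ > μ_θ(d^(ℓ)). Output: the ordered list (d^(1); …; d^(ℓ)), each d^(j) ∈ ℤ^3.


Via rank(M_{q-1}∘⋯∘M_p): M ≅ I[1,1], I[1,3].
μ_θ-semistable layers: μ^(1)=1; μ^(2)=-1/3

((1, 0, 0); (1, 1, 1))


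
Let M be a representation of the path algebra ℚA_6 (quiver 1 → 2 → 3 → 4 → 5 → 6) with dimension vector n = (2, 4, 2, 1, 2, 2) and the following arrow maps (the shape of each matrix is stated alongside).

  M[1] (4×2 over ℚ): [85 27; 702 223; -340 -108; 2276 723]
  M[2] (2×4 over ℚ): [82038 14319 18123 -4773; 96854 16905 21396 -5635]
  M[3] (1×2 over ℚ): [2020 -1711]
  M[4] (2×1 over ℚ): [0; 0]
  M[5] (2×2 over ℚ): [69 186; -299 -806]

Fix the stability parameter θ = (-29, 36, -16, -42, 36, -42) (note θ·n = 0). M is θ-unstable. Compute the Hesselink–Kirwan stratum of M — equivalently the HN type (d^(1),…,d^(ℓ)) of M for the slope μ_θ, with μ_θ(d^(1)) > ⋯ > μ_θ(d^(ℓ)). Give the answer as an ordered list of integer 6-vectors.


Interval decomposition of M: I[1,2]^2, I[2,3], I[2,4], I[5,5], I[5,6], I[6,6].
HN type (ℓ=6): μ^(1)=36; μ^(2)=10; μ^(3)=-3; μ^(4)=-22/3; μ^(5)=-29; μ^(6)=-42

((0, 2, 0, 0, 1, 0); (0, 1, 1, 0, 0, 0); (0, 0, 0, 0, 1, 1); (0, 1, 1, 1, 0, 0); (2, 0, 0, 0, 0, 0); (0, 0, 0, 0, 0, 1))


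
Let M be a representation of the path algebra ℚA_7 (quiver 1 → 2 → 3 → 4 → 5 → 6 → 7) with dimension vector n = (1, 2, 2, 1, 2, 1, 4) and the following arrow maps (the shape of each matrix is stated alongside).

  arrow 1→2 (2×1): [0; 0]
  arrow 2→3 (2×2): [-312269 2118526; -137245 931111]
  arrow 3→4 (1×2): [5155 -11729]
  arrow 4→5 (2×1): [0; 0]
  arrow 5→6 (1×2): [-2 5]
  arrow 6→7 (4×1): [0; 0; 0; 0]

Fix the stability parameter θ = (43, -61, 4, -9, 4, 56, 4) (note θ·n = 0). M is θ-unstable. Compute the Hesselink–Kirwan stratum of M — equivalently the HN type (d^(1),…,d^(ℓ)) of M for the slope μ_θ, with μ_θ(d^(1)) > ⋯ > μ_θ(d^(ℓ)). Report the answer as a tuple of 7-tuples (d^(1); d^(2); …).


Barcode: M ≅ I[1,1], I[2,3], I[2,4], I[5,5], I[5,6], I[7,7]^4. HN layers by μ_θ (5 steps, strictly decreasing):
  μ^(1)=56; μ^(2)=43; μ^(3)=4; μ^(4)=-5/2; μ^(5)=-61

((0, 0, 0, 0, 0, 1, 0); (1, 0, 0, 0, 0, 0, 0); (0, 0, 1, 0, 2, 0, 4); (0, 0, 1, 1, 0, 0, 0); (0, 2, 0, 0, 0, 0, 0))


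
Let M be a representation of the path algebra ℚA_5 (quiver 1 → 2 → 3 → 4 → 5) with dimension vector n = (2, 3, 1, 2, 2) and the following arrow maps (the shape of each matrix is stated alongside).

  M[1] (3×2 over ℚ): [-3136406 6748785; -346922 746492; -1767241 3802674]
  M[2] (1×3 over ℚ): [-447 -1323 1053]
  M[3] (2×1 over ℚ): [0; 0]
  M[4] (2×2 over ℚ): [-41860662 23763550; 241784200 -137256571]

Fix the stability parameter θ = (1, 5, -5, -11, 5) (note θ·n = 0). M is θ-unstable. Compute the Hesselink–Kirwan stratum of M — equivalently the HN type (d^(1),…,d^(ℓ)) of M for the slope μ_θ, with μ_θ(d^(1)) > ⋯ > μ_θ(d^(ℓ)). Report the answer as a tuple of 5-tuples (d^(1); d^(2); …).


Via rank(M_{q-1}∘⋯∘M_p): M ≅ I[1,2], I[1,3], I[2,2], I[4,5]^2.
μ_θ-semistable layers: μ^(1)=5; μ^(2)=1; μ^(3)=1/3; μ^(4)=-11

((0, 2, 0, 0, 2); (1, 0, 0, 0, 0); (1, 1, 1, 0, 0); (0, 0, 0, 2, 0))


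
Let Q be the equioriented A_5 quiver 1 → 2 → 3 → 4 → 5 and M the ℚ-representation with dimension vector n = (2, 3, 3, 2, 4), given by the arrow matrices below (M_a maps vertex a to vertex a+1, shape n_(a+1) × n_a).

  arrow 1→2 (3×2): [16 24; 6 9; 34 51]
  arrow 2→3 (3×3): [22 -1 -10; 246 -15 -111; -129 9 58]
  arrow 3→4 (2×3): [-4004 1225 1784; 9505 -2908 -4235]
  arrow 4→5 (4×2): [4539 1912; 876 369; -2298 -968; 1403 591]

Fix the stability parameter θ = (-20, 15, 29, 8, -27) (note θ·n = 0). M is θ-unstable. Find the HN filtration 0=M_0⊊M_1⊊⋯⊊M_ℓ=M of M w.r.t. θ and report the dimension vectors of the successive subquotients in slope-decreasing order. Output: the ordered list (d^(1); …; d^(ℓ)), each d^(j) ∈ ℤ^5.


Barcode: M ≅ I[1,1], I[1,5], I[2,3], I[2,5], I[5,5]^2. HN layers by μ_θ (5 steps, strictly decreasing):
  μ^(1)=29; μ^(2)=15; μ^(3)=25/4; μ^(4)=-20; μ^(5)=-27

((0, 0, 1, 0, 0); (0, 1, 0, 0, 0); (0, 2, 2, 2, 2); (2, 0, 0, 0, 0); (0, 0, 0, 0, 2))


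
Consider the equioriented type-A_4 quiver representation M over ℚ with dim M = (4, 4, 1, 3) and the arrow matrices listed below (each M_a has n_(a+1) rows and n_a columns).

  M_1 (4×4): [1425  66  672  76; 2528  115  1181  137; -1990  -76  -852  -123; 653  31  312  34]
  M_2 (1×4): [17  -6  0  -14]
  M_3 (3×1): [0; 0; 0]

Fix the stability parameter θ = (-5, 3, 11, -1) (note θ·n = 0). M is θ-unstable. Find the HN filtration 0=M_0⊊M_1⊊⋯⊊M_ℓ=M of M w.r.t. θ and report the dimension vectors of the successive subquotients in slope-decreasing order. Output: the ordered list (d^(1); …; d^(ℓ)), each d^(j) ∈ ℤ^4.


Via rank(M_{q-1}∘⋯∘M_p): M ≅ I[1,2]^3, I[1,3], I[4,4]^3.
μ_θ-semistable layers: μ^(1)=11; μ^(2)=3; μ^(3)=-1; μ^(4)=-5

((0, 0, 1, 0); (0, 4, 0, 0); (0, 0, 0, 3); (4, 0, 0, 0))


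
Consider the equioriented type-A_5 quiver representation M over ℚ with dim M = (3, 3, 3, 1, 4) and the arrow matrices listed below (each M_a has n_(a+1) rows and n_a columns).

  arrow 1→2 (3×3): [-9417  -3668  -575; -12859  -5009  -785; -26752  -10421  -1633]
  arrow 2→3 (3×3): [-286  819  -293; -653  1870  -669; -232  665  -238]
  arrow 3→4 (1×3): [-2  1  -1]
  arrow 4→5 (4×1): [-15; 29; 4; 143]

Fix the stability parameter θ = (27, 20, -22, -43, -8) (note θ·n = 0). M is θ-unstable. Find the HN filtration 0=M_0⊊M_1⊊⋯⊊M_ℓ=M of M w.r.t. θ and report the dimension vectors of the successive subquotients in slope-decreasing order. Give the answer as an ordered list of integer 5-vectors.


Interval decomposition of M: I[1,3]^2, I[1,5], I[5,5]^3.
HN type (ℓ=3): μ^(1)=25/3; μ^(2)=-26/5; μ^(3)=-8

((2, 2, 2, 0, 0); (1, 1, 1, 1, 1); (0, 0, 0, 0, 3))


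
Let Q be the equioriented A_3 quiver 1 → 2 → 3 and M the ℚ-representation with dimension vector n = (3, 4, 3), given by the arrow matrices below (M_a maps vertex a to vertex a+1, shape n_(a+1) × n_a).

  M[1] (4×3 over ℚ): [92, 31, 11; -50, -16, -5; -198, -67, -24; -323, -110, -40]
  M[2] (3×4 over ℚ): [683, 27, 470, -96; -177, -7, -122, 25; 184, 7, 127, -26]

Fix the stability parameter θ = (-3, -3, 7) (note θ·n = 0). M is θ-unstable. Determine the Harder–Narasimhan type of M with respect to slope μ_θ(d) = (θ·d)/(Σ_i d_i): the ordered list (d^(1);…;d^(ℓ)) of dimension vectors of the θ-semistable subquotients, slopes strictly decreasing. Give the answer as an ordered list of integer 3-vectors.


Interval decomposition of M: I[1,3]^3, I[2,2].
HN type (ℓ=2): μ^(1)=7; μ^(2)=-3

((0, 0, 3); (3, 4, 0))


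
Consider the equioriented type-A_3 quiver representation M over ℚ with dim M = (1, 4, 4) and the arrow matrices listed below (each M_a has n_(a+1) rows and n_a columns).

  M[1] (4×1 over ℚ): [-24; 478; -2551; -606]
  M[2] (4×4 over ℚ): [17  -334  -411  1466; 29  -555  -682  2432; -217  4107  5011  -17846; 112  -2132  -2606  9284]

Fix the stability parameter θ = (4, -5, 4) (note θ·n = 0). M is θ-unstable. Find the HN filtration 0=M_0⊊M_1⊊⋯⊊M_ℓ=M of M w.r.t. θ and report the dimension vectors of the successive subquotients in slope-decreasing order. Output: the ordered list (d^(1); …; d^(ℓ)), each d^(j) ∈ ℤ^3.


Interval decomposition of M: I[1,3], I[2,2], I[2,3]^2, I[3,3].
HN type (ℓ=3): μ^(1)=4; μ^(2)=-1/2; μ^(3)=-5

((0, 0, 4); (1, 1, 0); (0, 3, 0))


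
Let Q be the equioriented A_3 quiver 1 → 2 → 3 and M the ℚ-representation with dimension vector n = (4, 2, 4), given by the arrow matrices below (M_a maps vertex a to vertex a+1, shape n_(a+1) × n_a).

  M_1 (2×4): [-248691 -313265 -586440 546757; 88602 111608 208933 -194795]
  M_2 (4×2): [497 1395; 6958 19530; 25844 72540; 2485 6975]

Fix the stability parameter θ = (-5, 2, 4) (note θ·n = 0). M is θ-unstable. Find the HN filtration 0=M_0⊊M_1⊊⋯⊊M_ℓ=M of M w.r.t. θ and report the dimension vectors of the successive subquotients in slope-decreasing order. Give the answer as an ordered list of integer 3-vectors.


Barcode: M ≅ I[1,1]^2, I[1,2], I[1,3], I[3,3]^3. HN layers by μ_θ (3 steps, strictly decreasing):
  μ^(1)=4; μ^(2)=2; μ^(3)=-5

((0, 0, 4); (0, 2, 0); (4, 0, 0))


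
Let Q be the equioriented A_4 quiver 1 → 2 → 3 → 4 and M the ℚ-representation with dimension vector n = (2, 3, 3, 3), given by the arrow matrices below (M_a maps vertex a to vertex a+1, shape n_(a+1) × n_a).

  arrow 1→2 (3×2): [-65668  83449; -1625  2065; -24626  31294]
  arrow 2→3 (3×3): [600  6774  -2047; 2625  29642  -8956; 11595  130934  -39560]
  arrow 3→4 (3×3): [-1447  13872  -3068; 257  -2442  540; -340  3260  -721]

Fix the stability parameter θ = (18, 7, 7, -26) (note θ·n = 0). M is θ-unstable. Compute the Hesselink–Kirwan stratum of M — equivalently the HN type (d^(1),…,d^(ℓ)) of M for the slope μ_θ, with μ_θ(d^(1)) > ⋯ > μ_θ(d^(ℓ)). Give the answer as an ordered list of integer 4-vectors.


Interval decomposition of M: I[1,2], I[1,4], I[2,4], I[3,4].
HN type (ℓ=4): μ^(1)=25/2; μ^(2)=3/2; μ^(3)=-4; μ^(4)=-19/2

((1, 1, 0, 0); (1, 1, 1, 1); (0, 1, 1, 1); (0, 0, 1, 1))


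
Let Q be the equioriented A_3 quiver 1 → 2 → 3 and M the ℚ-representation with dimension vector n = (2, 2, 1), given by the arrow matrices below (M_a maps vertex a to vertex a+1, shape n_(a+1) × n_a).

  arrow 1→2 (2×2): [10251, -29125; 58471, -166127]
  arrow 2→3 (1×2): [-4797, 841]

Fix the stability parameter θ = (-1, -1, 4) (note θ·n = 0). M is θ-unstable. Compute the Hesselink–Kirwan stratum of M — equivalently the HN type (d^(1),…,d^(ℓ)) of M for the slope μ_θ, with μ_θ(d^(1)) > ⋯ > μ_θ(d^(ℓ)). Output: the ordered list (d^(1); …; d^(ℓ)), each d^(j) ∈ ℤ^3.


Via rank(M_{q-1}∘⋯∘M_p): M ≅ I[1,2], I[1,3].
μ_θ-semistable layers: μ^(1)=4; μ^(2)=-1

((0, 0, 1); (2, 2, 0))


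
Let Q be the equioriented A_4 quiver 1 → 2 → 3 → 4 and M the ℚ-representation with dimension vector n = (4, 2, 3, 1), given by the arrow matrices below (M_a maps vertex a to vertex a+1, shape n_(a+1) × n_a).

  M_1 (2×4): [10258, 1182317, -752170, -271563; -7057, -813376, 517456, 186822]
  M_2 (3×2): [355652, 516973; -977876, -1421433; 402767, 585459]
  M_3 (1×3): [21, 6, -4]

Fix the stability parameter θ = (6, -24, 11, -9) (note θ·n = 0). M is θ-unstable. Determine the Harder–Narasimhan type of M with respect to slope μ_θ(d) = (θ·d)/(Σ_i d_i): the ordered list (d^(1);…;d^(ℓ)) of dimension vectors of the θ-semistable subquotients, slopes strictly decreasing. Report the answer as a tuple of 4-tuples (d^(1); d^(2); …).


Barcode: M ≅ I[1,1]^2, I[1,3], I[1,4], I[3,3]. HN layers by μ_θ (4 steps, strictly decreasing):
  μ^(1)=11; μ^(2)=6; μ^(3)=1; μ^(4)=-9

((0, 0, 2, 0); (2, 0, 0, 0); (0, 0, 1, 1); (2, 2, 0, 0))


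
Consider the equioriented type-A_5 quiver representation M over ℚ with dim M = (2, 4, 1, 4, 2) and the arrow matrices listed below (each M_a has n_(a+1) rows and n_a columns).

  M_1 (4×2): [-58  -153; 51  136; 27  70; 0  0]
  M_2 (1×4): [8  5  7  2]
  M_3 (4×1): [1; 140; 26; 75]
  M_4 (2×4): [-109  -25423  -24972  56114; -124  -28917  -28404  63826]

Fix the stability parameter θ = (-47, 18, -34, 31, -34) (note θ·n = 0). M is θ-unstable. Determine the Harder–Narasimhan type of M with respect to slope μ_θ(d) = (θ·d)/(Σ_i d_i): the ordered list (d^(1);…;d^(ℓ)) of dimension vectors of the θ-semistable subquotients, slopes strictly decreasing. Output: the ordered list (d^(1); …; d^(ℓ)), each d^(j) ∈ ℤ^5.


Via rank(M_{q-1}∘⋯∘M_p): M ≅ I[1,2], I[1,5], I[2,2]^2, I[4,4]^2, I[4,5].
μ_θ-semistable layers: μ^(1)=31; μ^(2)=18; μ^(3)=-3/2; μ^(4)=-8; μ^(5)=-47

((0, 0, 0, 2, 0); (0, 3, 0, 0, 0); (0, 0, 0, 2, 2); (0, 1, 1, 0, 0); (2, 0, 0, 0, 0))


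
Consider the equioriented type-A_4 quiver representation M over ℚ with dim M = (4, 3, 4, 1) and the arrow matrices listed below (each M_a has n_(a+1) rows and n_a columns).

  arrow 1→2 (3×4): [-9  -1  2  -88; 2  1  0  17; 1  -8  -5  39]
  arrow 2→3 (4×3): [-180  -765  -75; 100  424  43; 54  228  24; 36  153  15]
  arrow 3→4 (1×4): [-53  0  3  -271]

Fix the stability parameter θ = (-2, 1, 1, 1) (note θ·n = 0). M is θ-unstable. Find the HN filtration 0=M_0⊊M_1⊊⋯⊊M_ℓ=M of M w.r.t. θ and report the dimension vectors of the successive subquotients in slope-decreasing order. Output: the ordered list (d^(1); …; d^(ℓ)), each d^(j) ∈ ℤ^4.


Via rank(M_{q-1}∘⋯∘M_p): M ≅ I[1,1], I[1,3]^2, I[1,4], I[3,3].
μ_θ-semistable layers: μ^(1)=1; μ^(2)=-2

((0, 3, 4, 1); (4, 0, 0, 0))


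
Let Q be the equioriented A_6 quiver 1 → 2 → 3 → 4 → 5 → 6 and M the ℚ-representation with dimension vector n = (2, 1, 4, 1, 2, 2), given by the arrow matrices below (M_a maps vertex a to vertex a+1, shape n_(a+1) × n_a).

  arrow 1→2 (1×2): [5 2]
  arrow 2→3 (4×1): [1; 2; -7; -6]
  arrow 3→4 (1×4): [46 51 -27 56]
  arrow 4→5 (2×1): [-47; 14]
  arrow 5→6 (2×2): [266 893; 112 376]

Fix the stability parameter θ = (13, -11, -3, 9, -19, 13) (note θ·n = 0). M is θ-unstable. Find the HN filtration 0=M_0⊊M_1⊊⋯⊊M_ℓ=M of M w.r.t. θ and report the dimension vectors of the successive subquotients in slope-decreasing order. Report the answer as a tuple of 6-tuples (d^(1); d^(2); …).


Via rank(M_{q-1}∘⋯∘M_p): M ≅ I[1,1], I[1,5], I[3,3]^3, I[5,6], I[6,6].
μ_θ-semistable layers: μ^(1)=13; μ^(2)=-11/5; μ^(3)=-3; μ^(4)=-19

((1, 0, 0, 0, 0, 2); (1, 1, 1, 1, 1, 0); (0, 0, 3, 0, 0, 0); (0, 0, 0, 0, 1, 0))


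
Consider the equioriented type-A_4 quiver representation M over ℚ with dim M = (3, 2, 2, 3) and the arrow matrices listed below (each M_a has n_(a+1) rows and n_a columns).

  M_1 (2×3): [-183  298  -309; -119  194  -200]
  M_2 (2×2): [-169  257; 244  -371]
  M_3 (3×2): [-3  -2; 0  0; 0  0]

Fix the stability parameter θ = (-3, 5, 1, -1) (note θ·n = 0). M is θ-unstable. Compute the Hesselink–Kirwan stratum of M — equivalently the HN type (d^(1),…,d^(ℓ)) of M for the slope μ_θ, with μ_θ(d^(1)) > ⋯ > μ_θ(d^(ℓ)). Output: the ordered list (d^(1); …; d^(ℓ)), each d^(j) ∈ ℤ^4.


Barcode: M ≅ I[1,1], I[1,3], I[1,4], I[4,4]^2. HN layers by μ_θ (4 steps, strictly decreasing):
  μ^(1)=3; μ^(2)=5/3; μ^(3)=-1; μ^(4)=-3

((0, 1, 1, 0); (0, 1, 1, 1); (0, 0, 0, 2); (3, 0, 0, 0))


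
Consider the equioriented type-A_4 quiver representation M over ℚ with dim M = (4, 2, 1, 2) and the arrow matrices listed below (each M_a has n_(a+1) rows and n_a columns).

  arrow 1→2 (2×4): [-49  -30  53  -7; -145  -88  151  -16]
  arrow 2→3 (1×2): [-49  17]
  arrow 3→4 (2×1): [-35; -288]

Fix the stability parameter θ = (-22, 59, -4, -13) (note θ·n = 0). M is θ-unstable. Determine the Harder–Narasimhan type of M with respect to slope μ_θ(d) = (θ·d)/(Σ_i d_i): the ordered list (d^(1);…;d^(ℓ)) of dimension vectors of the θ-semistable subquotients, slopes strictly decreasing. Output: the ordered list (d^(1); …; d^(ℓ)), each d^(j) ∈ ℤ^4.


Interval decomposition of M: I[1,1]^2, I[1,2], I[1,4], I[4,4].
HN type (ℓ=4): μ^(1)=59; μ^(2)=14; μ^(3)=-13; μ^(4)=-22

((0, 1, 0, 0); (0, 1, 1, 1); (0, 0, 0, 1); (4, 0, 0, 0))


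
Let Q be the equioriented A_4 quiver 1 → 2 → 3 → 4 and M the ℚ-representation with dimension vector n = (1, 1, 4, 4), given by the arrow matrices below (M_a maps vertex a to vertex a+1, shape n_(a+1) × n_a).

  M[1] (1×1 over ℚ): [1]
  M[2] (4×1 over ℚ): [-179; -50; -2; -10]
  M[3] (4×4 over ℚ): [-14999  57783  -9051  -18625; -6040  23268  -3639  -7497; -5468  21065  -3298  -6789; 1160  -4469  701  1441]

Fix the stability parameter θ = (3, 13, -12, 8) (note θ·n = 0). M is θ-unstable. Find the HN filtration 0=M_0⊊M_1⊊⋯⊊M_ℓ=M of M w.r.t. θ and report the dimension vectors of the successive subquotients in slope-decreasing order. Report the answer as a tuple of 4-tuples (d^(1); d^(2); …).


Barcode: M ≅ I[1,4], I[3,4]^3. HN layers by μ_θ (3 steps, strictly decreasing):
  μ^(1)=8; μ^(2)=4/3; μ^(3)=-12

((0, 0, 0, 4); (1, 1, 1, 0); (0, 0, 3, 0))


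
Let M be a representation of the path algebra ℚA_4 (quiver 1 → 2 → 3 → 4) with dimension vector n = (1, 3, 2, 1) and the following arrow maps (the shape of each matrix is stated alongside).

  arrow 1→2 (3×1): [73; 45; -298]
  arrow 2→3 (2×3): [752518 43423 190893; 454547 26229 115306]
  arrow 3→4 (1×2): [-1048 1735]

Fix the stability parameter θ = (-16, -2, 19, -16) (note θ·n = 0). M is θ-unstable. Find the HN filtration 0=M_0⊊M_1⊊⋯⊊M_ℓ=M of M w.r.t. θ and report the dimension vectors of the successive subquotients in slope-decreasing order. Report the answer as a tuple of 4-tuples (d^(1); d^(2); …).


Via rank(M_{q-1}∘⋯∘M_p): M ≅ I[1,3], I[2,2], I[2,4].
μ_θ-semistable layers: μ^(1)=19; μ^(2)=3/2; μ^(3)=-2; μ^(4)=-16

((0, 0, 1, 0); (0, 0, 1, 1); (0, 3, 0, 0); (1, 0, 0, 0))


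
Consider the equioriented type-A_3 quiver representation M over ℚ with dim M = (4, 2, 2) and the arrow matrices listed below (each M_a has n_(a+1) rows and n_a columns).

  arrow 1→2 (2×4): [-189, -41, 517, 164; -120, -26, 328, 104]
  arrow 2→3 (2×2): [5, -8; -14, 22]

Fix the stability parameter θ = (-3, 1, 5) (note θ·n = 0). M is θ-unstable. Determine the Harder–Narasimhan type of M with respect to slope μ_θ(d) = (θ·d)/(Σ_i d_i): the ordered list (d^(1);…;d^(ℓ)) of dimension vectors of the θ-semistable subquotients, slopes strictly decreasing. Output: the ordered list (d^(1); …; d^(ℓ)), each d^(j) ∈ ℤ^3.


Barcode: M ≅ I[1,1]^2, I[1,3]^2. HN layers by μ_θ (3 steps, strictly decreasing):
  μ^(1)=5; μ^(2)=1; μ^(3)=-3

((0, 0, 2); (0, 2, 0); (4, 0, 0))


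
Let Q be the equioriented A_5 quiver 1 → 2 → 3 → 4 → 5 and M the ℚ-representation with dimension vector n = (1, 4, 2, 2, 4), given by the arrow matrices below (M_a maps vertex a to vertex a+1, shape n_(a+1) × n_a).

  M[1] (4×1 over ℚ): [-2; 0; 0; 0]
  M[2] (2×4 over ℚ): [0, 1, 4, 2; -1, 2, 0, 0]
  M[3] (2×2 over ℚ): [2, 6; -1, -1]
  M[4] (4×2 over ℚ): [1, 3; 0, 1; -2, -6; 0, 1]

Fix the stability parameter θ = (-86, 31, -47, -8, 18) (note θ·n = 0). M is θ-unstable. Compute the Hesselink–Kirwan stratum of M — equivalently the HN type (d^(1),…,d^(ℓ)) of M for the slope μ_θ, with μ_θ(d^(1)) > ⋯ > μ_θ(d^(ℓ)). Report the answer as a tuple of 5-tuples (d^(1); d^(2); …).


Interval decomposition of M: I[1,5], I[2,2]^2, I[2,5], I[5,5]^2.
HN type (ℓ=4): μ^(1)=31; μ^(2)=18; μ^(3)=-8; μ^(4)=-86

((0, 2, 0, 0, 0); (0, 0, 0, 0, 4); (0, 2, 2, 2, 0); (1, 0, 0, 0, 0))


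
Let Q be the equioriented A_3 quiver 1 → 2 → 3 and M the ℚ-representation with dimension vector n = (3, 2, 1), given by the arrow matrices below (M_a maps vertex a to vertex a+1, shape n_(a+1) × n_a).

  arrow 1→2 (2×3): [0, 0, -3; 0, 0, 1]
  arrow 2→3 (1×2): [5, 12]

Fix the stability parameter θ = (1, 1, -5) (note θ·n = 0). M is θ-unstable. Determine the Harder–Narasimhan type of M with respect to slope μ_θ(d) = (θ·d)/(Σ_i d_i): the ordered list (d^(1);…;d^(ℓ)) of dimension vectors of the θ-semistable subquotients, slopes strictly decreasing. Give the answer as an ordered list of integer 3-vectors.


Barcode: M ≅ I[1,1]^2, I[1,3], I[2,2]. HN layers by μ_θ (2 steps, strictly decreasing):
  μ^(1)=1; μ^(2)=-1

((2, 1, 0); (1, 1, 1))


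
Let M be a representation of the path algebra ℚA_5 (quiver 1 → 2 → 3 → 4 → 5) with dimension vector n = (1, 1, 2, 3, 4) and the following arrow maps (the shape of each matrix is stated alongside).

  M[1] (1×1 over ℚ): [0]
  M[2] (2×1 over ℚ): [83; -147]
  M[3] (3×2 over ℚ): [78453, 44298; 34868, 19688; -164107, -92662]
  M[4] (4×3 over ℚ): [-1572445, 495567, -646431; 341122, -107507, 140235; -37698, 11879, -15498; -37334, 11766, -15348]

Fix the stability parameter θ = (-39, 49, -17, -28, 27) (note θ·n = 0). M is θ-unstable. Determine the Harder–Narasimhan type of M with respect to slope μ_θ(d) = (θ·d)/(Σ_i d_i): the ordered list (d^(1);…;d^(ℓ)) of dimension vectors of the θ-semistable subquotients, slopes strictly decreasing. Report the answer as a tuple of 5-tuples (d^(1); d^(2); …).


Barcode: M ≅ I[1,1], I[2,5], I[3,3], I[4,5]^2, I[5,5]. HN layers by μ_θ (5 steps, strictly decreasing):
  μ^(1)=27; μ^(2)=4/3; μ^(3)=-17; μ^(4)=-28; μ^(5)=-39

((0, 0, 0, 0, 4); (0, 1, 1, 1, 0); (0, 0, 1, 0, 0); (0, 0, 0, 2, 0); (1, 0, 0, 0, 0))


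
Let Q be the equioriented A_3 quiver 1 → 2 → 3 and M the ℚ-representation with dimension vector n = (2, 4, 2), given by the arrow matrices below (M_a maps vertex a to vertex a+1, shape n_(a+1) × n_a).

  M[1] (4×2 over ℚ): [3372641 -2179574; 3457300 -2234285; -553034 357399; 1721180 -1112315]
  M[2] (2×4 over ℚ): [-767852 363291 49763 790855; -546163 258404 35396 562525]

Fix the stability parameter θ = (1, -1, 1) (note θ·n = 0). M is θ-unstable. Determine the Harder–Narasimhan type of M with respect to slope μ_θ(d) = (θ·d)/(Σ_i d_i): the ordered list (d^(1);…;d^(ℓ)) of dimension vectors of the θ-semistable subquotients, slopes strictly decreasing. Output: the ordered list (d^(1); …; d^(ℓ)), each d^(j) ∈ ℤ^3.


Barcode: M ≅ I[1,3]^2, I[2,2]^2. HN layers by μ_θ (3 steps, strictly decreasing):
  μ^(1)=1; μ^(2)=0; μ^(3)=-1

((0, 0, 2); (2, 2, 0); (0, 2, 0))


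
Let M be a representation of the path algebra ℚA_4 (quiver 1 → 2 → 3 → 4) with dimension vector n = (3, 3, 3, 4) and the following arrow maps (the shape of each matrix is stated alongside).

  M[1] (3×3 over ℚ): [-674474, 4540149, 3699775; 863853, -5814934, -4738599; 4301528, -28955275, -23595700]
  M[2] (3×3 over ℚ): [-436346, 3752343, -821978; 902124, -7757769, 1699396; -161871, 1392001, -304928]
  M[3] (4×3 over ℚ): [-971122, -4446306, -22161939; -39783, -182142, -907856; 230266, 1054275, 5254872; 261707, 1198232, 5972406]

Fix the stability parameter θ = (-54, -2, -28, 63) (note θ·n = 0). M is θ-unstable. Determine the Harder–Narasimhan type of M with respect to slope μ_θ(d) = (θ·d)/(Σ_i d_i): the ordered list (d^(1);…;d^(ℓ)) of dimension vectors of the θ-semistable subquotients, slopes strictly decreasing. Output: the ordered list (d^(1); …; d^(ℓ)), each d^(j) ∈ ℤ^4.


Via rank(M_{q-1}∘⋯∘M_p): M ≅ I[1,4]^3, I[4,4].
μ_θ-semistable layers: μ^(1)=63; μ^(2)=-15; μ^(3)=-54

((0, 0, 0, 4); (0, 3, 3, 0); (3, 0, 0, 0))


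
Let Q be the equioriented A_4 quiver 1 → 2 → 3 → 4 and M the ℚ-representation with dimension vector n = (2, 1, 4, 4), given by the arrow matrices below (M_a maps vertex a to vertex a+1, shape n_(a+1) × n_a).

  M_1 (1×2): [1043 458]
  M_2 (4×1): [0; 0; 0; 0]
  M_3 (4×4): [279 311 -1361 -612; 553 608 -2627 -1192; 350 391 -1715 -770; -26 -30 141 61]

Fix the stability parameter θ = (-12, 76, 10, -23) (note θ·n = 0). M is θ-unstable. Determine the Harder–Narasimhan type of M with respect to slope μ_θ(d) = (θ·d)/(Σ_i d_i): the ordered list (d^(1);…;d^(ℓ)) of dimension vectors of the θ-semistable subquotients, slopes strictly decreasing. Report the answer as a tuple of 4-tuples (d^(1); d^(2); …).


Via rank(M_{q-1}∘⋯∘M_p): M ≅ I[1,1], I[1,2], I[3,4]^4.
μ_θ-semistable layers: μ^(1)=76; μ^(2)=-13/2; μ^(3)=-12

((0, 1, 0, 0); (0, 0, 4, 4); (2, 0, 0, 0))


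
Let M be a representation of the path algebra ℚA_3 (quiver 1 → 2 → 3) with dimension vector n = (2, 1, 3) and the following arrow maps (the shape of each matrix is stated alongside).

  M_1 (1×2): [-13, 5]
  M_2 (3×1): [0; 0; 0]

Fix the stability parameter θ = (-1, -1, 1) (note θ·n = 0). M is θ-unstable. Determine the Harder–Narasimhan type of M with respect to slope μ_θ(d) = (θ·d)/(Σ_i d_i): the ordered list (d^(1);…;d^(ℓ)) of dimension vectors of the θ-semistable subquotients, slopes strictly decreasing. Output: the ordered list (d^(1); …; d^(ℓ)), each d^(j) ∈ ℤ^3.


Interval decomposition of M: I[1,1], I[1,2], I[3,3]^3.
HN type (ℓ=2): μ^(1)=1; μ^(2)=-1

((0, 0, 3); (2, 1, 0))


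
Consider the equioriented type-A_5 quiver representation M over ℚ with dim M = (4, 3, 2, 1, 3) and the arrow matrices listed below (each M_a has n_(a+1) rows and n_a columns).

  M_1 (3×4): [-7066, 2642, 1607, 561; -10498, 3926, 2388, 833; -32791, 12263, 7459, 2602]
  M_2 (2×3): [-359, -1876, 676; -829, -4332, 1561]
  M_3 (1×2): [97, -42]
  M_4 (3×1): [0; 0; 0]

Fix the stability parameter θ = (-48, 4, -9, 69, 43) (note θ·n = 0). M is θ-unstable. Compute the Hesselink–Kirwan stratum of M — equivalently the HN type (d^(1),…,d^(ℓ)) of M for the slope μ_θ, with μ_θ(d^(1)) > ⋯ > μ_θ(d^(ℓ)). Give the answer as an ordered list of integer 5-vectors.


Via rank(M_{q-1}∘⋯∘M_p): M ≅ I[1,1], I[1,2], I[1,3], I[1,4], I[5,5]^3.
μ_θ-semistable layers: μ^(1)=69; μ^(2)=43; μ^(3)=4; μ^(4)=-5/2; μ^(5)=-48

((0, 0, 0, 1, 0); (0, 0, 0, 0, 3); (0, 1, 0, 0, 0); (0, 2, 2, 0, 0); (4, 0, 0, 0, 0))


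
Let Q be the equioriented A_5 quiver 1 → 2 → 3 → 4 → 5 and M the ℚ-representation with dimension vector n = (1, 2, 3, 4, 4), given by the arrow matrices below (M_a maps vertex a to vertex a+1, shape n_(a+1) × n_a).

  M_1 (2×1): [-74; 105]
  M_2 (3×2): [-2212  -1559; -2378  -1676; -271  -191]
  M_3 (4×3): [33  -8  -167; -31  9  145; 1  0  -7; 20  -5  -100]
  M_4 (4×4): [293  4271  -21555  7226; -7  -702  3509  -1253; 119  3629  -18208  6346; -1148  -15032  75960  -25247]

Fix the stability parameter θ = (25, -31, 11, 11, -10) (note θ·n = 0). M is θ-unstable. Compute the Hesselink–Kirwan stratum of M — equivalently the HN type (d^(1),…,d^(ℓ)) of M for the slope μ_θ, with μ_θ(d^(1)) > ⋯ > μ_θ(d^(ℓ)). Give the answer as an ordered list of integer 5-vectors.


Interval decomposition of M: I[1,3], I[2,5], I[3,5], I[4,5]^2.
HN type (ℓ=5): μ^(1)=11; μ^(2)=4; μ^(3)=1/2; μ^(4)=-3; μ^(5)=-31

((0, 0, 1, 0, 0); (0, 0, 2, 2, 2); (0, 0, 0, 2, 2); (1, 1, 0, 0, 0); (0, 1, 0, 0, 0))


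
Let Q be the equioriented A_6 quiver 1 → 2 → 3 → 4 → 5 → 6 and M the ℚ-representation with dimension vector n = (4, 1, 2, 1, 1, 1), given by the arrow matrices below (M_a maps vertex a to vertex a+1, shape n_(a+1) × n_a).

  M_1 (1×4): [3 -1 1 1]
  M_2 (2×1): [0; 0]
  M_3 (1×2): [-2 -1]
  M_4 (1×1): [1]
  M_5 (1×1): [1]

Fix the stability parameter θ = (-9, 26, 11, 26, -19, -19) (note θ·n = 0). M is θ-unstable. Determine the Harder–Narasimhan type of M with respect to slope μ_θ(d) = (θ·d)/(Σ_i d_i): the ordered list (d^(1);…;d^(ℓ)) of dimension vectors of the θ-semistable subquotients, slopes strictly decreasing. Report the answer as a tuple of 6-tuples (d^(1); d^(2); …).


Via rank(M_{q-1}∘⋯∘M_p): M ≅ I[1,1]^3, I[1,2], I[3,3], I[3,6].
μ_θ-semistable layers: μ^(1)=26; μ^(2)=11; μ^(3)=-1/4; μ^(4)=-9

((0, 1, 0, 0, 0, 0); (0, 0, 1, 0, 0, 0); (0, 0, 1, 1, 1, 1); (4, 0, 0, 0, 0, 0))


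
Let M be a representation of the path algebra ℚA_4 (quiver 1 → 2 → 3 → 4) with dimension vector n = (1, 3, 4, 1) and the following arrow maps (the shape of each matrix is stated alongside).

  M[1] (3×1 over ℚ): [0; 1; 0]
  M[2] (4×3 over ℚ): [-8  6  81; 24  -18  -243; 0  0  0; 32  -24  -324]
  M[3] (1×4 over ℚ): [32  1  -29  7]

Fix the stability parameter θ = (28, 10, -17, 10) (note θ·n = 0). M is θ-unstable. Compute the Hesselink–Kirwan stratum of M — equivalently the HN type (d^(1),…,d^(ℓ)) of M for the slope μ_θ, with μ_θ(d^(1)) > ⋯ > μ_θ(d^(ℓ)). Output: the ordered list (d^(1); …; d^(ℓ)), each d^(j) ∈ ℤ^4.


Barcode: M ≅ I[1,4], I[2,2]^2, I[3,3]^3. HN layers by μ_θ (3 steps, strictly decreasing):
  μ^(1)=10; μ^(2)=7; μ^(3)=-17

((0, 2, 0, 1); (1, 1, 1, 0); (0, 0, 3, 0))


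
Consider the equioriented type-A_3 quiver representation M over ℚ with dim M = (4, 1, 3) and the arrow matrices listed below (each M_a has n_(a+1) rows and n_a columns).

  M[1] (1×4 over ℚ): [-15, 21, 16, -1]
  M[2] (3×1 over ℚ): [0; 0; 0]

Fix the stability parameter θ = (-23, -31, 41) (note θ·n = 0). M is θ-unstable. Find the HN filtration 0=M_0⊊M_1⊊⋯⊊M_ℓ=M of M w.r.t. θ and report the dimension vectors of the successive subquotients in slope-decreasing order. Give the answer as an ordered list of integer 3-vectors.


Via rank(M_{q-1}∘⋯∘M_p): M ≅ I[1,1]^3, I[1,2], I[3,3]^3.
μ_θ-semistable layers: μ^(1)=41; μ^(2)=-23; μ^(3)=-27

((0, 0, 3); (3, 0, 0); (1, 1, 0))


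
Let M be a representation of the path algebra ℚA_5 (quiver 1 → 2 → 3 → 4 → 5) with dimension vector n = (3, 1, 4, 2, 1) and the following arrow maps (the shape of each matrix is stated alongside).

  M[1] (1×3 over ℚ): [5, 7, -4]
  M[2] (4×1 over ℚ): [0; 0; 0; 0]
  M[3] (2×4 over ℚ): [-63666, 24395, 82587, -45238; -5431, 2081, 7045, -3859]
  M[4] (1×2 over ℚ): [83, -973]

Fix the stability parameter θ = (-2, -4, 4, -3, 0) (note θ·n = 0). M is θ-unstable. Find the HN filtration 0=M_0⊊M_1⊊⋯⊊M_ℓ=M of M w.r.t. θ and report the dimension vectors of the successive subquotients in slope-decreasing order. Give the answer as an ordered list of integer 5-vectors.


Interval decomposition of M: I[1,1]^2, I[1,2], I[3,3]^2, I[3,4], I[3,5].
HN type (ℓ=5): μ^(1)=4; μ^(2)=1/2; μ^(3)=1/3; μ^(4)=-2; μ^(5)=-3

((0, 0, 2, 0, 0); (0, 0, 1, 1, 0); (0, 0, 1, 1, 1); (2, 0, 0, 0, 0); (1, 1, 0, 0, 0))


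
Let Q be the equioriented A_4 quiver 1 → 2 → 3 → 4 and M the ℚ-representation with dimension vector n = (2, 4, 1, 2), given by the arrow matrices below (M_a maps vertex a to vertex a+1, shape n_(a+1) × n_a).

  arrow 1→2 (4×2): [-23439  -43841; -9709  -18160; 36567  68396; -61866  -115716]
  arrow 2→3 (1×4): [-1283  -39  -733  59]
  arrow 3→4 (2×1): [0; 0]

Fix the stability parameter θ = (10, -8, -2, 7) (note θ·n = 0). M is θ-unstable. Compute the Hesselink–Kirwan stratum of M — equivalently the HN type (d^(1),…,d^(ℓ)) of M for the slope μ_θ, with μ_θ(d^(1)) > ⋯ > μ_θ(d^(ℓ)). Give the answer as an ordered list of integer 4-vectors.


Via rank(M_{q-1}∘⋯∘M_p): M ≅ I[1,2], I[1,3], I[2,2]^2, I[4,4]^2.
μ_θ-semistable layers: μ^(1)=7; μ^(2)=1; μ^(3)=0; μ^(4)=-8

((0, 0, 0, 2); (1, 1, 0, 0); (1, 1, 1, 0); (0, 2, 0, 0))


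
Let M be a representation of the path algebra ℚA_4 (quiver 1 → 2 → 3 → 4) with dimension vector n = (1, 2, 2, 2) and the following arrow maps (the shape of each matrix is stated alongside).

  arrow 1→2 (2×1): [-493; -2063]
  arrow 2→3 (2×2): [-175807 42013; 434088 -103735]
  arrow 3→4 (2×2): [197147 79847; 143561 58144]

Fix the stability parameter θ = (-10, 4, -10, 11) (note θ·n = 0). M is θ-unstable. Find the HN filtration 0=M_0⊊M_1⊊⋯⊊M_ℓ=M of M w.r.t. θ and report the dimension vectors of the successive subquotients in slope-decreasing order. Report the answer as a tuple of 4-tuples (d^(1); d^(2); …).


Interval decomposition of M: I[1,4], I[2,4].
HN type (ℓ=3): μ^(1)=11; μ^(2)=-3; μ^(3)=-10

((0, 0, 0, 2); (0, 2, 2, 0); (1, 0, 0, 0))


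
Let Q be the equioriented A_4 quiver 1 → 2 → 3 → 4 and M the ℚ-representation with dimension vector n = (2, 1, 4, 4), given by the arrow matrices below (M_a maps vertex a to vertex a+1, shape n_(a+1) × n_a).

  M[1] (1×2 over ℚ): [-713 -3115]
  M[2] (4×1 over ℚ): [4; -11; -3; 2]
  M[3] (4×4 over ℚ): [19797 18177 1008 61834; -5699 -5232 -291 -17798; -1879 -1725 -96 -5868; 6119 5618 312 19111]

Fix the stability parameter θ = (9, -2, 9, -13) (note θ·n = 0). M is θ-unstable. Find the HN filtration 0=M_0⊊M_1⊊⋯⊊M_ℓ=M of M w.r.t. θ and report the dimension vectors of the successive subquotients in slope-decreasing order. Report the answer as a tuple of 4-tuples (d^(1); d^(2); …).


Interval decomposition of M: I[1,1], I[1,4], I[3,3], I[3,4]^2, I[4,4].
HN type (ℓ=4): μ^(1)=9; μ^(2)=3/4; μ^(3)=-2; μ^(4)=-13

((1, 0, 1, 0); (1, 1, 1, 1); (0, 0, 2, 2); (0, 0, 0, 1))


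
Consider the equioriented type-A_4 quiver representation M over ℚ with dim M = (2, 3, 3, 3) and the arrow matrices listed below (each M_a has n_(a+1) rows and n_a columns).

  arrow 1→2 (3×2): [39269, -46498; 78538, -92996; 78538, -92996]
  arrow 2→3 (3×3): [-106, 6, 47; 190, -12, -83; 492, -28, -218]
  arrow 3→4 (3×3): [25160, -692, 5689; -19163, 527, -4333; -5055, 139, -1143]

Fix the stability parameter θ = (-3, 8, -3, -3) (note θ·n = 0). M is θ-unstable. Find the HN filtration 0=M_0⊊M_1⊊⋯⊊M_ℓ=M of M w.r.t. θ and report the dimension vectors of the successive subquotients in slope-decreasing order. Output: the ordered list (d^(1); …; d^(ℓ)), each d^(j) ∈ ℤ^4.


Barcode: M ≅ I[1,1], I[1,2], I[2,4]^2, I[3,3], I[4,4]. HN layers by μ_θ (3 steps, strictly decreasing):
  μ^(1)=8; μ^(2)=2/3; μ^(3)=-3

((0, 1, 0, 0); (0, 2, 2, 2); (2, 0, 1, 1))


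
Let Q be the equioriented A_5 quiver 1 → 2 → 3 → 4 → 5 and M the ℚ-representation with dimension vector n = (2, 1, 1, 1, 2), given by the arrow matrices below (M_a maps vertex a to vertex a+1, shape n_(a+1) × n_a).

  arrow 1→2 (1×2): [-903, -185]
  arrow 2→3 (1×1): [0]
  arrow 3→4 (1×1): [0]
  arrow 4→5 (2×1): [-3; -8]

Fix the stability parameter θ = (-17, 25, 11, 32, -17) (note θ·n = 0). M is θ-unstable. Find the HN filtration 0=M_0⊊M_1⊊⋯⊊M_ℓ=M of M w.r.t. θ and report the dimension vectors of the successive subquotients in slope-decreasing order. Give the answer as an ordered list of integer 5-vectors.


Barcode: M ≅ I[1,1], I[1,2], I[3,3], I[4,5], I[5,5]. HN layers by μ_θ (4 steps, strictly decreasing):
  μ^(1)=25; μ^(2)=11; μ^(3)=15/2; μ^(4)=-17

((0, 1, 0, 0, 0); (0, 0, 1, 0, 0); (0, 0, 0, 1, 1); (2, 0, 0, 0, 1))


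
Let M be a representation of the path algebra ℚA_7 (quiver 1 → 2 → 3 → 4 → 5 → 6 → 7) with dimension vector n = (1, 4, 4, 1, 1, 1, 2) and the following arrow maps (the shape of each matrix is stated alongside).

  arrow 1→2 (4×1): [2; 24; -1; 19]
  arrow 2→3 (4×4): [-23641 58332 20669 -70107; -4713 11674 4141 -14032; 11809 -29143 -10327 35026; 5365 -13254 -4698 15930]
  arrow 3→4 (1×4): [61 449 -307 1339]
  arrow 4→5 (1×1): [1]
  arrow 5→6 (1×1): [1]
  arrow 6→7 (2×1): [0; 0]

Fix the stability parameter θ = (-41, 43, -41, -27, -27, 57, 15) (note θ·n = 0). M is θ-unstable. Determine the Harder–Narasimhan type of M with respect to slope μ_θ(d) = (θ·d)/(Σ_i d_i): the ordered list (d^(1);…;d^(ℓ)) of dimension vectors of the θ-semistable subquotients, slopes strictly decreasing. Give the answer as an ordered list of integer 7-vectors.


Via rank(M_{q-1}∘⋯∘M_p): M ≅ I[1,6], I[2,3]^3, I[7,7]^2.
μ_θ-semistable layers: μ^(1)=57; μ^(2)=15; μ^(3)=1; μ^(4)=-13; μ^(5)=-41

((0, 0, 0, 0, 0, 1, 0); (0, 0, 0, 0, 0, 0, 2); (0, 3, 3, 0, 0, 0, 0); (0, 1, 1, 1, 1, 0, 0); (1, 0, 0, 0, 0, 0, 0))
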